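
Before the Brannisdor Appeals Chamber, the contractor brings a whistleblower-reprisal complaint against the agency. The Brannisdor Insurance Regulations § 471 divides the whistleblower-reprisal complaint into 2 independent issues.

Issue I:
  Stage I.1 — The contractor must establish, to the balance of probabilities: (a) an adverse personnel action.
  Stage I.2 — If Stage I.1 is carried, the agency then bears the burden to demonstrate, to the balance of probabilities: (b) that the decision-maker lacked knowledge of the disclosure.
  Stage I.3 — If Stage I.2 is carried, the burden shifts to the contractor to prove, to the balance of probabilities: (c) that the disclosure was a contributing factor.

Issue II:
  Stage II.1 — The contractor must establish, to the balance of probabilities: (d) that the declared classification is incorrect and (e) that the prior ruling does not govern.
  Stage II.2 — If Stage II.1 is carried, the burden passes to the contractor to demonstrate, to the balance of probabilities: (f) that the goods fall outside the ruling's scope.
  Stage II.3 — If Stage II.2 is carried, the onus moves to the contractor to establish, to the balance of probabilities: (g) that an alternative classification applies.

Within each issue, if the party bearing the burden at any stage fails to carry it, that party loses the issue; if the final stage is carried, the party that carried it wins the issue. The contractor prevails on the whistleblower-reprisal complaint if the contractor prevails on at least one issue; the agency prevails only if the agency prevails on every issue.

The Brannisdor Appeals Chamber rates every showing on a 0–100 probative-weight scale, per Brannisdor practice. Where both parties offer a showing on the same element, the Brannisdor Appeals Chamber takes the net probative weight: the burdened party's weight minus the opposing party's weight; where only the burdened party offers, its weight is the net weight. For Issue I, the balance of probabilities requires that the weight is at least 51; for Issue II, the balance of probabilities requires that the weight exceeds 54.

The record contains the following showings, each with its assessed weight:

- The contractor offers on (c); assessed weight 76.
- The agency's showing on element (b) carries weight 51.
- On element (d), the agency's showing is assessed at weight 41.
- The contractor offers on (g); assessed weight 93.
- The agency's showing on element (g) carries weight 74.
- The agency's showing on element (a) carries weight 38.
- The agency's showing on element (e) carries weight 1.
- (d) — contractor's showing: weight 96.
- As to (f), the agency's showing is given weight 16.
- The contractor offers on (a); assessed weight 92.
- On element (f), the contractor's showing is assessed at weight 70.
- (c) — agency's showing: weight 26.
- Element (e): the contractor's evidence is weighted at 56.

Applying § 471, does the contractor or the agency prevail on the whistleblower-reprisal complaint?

— Issue I —
At Stage I.1 the contractor must meet the balance of probabilities (weight is at least 51): on (a) the weight is 92 less the opposing 38 gives net 54, which does reach 51, so (a) meets the standard.
  The contractor carries Stage I.1; the agency now bears the burden.
At Stage I.2 the agency must meet the balance of probabilities (weight is at least 51): on (b) the weight is 51, which does reach 51, so (b) meets the standard.
  Stage I.2 is satisfied; the onus moves to the contractor.
At Stage I.3 the contractor must meet the balance of probabilities (weight is at least 51): on (c) the weight is 76 less the opposing 26 gives net 50, which does not reach 51, so (c) does not meet the standard.
  Not every element is met, so the contractor fails to carry Stage I.3.
The agency prevails on this issue.
— Issue II —
Stage II.1 — burden on contractor; standard: the balance of probabilities (weight exceeds 54).
    (d): 96 − 41 = 55 > 54 [met]
    (e): 56 − 1 = 55 > 54 [met]
  Stage II.1 carried; the burden remains with the contractor.
Stage II.2 — burden on contractor; standard: the balance of probabilities (weight exceeds 54).
    (f): 70 − 16 = 54 ≤ 54 [not met]
  Not every element is met, so the contractor fails to carry Stage II.2.
So the agency prevails on this issue.
Per-issue: Issue I → agency; Issue II → agency. The contractor must prevail on at least one issue; overall, the agency prevails.

agency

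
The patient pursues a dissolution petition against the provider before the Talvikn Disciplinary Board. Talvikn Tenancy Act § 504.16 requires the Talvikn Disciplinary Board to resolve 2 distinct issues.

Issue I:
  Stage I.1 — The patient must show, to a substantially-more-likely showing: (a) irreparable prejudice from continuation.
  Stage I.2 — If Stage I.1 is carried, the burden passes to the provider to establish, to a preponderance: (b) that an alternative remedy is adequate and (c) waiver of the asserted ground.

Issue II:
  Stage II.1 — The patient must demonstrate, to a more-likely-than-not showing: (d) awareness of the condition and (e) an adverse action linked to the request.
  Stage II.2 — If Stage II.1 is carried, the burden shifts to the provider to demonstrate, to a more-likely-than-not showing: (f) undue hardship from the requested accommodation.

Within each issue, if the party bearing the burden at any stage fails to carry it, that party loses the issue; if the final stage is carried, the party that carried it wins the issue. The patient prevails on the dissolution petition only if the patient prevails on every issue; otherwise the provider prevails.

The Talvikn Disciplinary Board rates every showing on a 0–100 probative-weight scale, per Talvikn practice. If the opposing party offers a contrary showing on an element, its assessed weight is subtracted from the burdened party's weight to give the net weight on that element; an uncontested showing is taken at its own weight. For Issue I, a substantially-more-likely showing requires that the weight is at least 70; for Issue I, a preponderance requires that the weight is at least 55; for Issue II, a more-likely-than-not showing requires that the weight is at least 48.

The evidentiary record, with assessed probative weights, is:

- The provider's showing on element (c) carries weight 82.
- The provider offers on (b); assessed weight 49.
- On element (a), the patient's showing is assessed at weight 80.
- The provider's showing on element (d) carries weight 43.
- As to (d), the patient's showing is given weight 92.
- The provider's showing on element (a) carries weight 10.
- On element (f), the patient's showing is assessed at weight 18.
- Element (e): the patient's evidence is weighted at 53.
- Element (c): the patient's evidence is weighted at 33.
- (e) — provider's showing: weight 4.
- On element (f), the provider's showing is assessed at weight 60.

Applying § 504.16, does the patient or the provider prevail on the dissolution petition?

— Issue I —
Stage I.1 — burden on patient; standard: a substantially-more-likely showing (weight is at least 70).
    (a): 80 − 10 = 70 ≥ 70 [met]
  Stage I.1 carried; the burden shifts to the provider.
Stage I.2 — burden on provider; standard: a preponderance (weight is at least 55).
    (b): 49 < 55 [not met]
    (c): 82 − 33 = 49 < 55 [not met]
  The provider does not carry Stage I.2.
So the patient prevails on this issue.
— Issue II —
Stage II.1 (patient, a more-likely-than-not showing, weight is at least 48): (d) net 92−43=49 ≥ 48 — meets; (e) net 53−4=49 ≥ 48 — meets.
  Stage II.1 is satisfied; the onus moves to the provider.
Stage II.2 (provider, a more-likely-than-not showing, weight is at least 48): (f) net 60−18=42 < 48 — fails.
  Stage II.2 not carried; the provider fails its burden.
So the patient prevails on this issue.
Per-issue: Issue I → patient; Issue II → patient. The patient must prevail on every issue; overall, the patient prevails.

patient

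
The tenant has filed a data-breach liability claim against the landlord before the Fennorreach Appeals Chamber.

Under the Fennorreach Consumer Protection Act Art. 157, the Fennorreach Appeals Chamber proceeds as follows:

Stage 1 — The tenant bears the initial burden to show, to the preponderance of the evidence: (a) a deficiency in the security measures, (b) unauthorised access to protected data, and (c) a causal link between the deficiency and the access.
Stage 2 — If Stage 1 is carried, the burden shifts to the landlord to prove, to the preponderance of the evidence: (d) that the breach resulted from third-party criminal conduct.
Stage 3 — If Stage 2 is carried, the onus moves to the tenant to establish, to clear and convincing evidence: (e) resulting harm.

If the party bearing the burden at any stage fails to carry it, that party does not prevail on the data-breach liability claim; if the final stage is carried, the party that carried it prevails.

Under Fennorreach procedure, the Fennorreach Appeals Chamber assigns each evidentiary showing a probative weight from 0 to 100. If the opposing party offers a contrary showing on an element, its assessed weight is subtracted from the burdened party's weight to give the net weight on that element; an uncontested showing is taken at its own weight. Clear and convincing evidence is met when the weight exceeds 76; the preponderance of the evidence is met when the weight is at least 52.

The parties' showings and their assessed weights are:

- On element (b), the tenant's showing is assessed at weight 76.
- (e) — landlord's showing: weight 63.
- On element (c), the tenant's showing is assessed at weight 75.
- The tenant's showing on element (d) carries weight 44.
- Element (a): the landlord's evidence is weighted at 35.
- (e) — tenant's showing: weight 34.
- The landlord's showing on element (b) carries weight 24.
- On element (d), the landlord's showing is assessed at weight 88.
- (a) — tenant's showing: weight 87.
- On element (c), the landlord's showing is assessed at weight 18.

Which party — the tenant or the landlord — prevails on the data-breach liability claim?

Stage 1 (tenant, the preponderance of the evidence, weight is at least 52): (a) net 87−35=52 ≥ 52 — meets; (b) net 76−24=52 ≥ 52 — meets; (c) net 75−18=57 ≥ 52 — meets.
  Stage 1 is satisfied; the onus moves to the landlord.
Stage 2 (landlord, the preponderance of the evidence, weight is at least 52): (d) net 88−44=44 < 52 — fails.
  Stage 2 not carried; the landlord fails its burden.
The tenant prevails.

tenant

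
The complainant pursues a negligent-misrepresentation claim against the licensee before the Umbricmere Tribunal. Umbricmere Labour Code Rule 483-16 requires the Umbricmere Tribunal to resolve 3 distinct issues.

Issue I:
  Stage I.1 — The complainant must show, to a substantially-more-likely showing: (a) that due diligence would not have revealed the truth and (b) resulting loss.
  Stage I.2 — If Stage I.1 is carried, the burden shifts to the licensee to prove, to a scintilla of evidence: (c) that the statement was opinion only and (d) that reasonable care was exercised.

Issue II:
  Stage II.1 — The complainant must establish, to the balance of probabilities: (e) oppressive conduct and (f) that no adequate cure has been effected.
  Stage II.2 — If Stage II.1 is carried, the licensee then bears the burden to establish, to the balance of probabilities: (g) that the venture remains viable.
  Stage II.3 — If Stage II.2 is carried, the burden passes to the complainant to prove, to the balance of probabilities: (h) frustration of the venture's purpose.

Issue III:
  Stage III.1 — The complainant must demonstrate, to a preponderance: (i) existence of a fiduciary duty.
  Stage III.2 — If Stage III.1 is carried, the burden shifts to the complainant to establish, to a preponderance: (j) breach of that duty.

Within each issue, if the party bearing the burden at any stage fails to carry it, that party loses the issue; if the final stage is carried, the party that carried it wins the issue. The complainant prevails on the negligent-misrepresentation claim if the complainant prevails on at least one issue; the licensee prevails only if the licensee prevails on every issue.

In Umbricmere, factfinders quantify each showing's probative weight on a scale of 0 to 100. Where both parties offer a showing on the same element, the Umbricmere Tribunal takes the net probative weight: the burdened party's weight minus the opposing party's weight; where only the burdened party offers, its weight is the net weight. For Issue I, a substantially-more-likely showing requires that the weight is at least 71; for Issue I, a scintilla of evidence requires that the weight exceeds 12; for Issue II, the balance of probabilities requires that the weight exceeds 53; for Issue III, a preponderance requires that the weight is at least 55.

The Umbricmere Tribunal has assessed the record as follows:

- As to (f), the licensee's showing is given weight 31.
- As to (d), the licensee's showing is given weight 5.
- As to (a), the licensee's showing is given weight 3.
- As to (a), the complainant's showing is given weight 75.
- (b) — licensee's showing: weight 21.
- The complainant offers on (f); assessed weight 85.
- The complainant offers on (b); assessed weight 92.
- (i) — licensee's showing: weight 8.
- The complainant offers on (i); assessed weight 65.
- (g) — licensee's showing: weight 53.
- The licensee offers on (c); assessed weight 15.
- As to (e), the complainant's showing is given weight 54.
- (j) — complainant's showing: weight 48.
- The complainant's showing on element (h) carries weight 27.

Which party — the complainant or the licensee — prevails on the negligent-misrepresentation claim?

complainant

— Issue I —
At Stage I.1 the complainant must meet a substantially-more-likely showing (weight is at least 71): on (a) the weight is 75 less the opposing 3 gives net 72, which does reach 71, so (a) meets the standard; on (b) the weight is 92 less the opposing 21 gives net 71, which does reach 71, so (b) meets the standard.
  Stage I.1 carried; the burden shifts to the licensee.
At Stage I.2 the licensee must meet a scintilla of evidence (weight exceeds 12): on (c) the weight is 15, > 12, so (c) meets the standard; on (d) the weight is 5, ≤ 12, so (d) does not meet the standard.
  The licensee does not carry Stage I.2.
The analysis ends at Stage I.2; the complainant prevails on this issue.
— Issue II —
At Stage II.1 the complainant must meet the balance of probabilities (weight exceeds 53): on (e) the weight is 54, > 53, so (e) meets the standard; on (f) the weight is 85 less the opposing 31 gives net 54, > 53, so (f) meets the standard.
  Stage II.1 is satisfied; the onus moves to the licensee.
At Stage II.2 the licensee must meet the balance of probabilities (weight exceeds 53): on (g) the weight is 53, which does not exceed 53, so (g) does not meet the standard.
  Stage II.2 not carried; the licensee fails its burden.
The analysis ends at Stage II.2; the complainant prevails on this issue.
— Issue III —
Stage III.1 — burden on complainant; standard: a preponderance (weight is at least 55).
    (i): 65 − 8 = 57 ≥ 55 [met]
  All elements met. The complainant retains the burden for Stage III.2.
Stage III.2 — burden on complainant; standard: a preponderance (weight is at least 55).
    (j): 48 < 55 [not met]
  Stage III.2 not carried; the complainant fails its burden.
The analysis ends at Stage III.2; the licensee prevails on this issue.
Per-issue: Issue I → complainant; Issue II → complainant; Issue III → licensee. The complainant must prevail on at least one issue; overall, the complainant prevails.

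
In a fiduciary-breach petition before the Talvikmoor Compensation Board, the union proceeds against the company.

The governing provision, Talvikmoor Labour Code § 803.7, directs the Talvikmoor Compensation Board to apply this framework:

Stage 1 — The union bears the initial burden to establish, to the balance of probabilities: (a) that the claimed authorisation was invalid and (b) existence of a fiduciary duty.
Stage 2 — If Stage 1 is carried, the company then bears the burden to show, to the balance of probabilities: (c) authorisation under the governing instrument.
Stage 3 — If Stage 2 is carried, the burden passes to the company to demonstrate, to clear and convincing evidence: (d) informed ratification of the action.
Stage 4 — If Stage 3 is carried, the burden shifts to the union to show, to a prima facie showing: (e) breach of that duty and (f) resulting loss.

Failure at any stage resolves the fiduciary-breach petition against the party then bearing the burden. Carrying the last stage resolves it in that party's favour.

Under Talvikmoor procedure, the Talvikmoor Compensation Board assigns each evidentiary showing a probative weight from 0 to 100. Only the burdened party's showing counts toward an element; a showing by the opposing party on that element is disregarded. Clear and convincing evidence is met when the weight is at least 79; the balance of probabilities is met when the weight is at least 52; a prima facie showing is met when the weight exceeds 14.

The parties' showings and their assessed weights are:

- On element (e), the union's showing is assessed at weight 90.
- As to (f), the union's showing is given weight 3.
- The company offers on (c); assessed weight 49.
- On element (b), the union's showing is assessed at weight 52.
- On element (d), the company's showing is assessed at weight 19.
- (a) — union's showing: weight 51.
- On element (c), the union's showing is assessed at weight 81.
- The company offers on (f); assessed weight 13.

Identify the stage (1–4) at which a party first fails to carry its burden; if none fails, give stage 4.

At Stage 1 the union must meet the balance of probabilities (weight is at least 52): on (a) the weight is 51, which does not reach 52, so (a) does not meet the standard; on (b) the weight is 52, ≥ 52, so (b) meets the standard.
  Not every element is met, so the union fails to carry Stage 1.
So the company prevails.

stage 1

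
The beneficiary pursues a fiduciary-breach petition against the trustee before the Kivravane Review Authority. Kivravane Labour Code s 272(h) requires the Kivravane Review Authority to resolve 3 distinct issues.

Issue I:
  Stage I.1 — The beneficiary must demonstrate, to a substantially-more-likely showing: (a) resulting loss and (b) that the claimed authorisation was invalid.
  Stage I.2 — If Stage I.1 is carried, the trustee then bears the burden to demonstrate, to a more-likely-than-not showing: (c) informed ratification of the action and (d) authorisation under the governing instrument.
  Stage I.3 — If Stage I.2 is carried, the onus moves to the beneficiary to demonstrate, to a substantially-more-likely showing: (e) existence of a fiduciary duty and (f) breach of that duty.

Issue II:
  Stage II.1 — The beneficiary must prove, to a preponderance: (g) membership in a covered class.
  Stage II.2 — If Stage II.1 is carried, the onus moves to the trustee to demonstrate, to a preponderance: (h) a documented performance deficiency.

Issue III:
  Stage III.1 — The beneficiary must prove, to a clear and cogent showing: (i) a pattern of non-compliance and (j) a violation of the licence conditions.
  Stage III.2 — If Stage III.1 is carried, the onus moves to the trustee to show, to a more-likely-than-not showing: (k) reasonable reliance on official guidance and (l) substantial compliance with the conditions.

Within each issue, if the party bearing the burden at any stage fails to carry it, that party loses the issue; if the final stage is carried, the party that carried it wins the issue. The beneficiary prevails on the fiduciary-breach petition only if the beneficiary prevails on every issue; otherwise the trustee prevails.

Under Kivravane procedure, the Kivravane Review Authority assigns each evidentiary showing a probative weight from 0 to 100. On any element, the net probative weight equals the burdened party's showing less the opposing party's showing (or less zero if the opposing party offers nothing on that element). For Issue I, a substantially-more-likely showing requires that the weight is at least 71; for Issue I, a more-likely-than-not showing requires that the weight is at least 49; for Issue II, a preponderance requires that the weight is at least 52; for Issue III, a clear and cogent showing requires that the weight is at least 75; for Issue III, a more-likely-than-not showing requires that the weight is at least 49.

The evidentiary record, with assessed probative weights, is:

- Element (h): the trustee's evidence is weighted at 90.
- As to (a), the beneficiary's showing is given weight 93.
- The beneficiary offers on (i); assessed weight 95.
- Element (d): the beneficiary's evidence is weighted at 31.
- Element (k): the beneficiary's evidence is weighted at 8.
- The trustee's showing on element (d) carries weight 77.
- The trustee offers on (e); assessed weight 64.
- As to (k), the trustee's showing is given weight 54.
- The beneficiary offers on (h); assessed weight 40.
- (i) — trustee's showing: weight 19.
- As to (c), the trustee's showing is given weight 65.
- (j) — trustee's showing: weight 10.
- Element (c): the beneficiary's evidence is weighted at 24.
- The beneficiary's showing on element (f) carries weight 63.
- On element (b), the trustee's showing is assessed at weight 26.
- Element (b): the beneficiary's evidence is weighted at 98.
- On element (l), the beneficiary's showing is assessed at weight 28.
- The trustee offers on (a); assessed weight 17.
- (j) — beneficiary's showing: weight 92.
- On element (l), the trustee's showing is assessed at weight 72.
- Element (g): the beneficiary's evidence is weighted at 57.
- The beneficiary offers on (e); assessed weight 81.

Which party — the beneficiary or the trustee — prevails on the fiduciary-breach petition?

— Issue I —
Stage I.1 (beneficiary, a substantially-more-likely showing, weight is at least 71): (a) net 93−17=76 ≥ 71 — meets; (b) net 98−26=72 ≥ 71 — meets.
  The beneficiary carries Stage I.1; the trustee now bears the burden.
Stage I.2 (trustee, a more-likely-than-not showing, weight is at least 49): (c) net 65−24=41 < 49 — fails; (d) net 77−31=46 < 49 — fails.
  Not every element is met, so the trustee fails to carry Stage I.2.
The beneficiary prevails on this issue.
— Issue II —
Stage II.1 (beneficiary, a preponderance, weight is at least 52): (g) 57 ≥ 52 — meets.
  Stage II.1 carried; the burden shifts to the trustee.
Stage II.2 (trustee, a preponderance, weight is at least 52): (h) net 90−40=50 < 52 — fails.
  Stage II.2 not carried; the trustee fails its burden.
The beneficiary prevails on this issue.
— Issue III —
At Stage III.1 the beneficiary must meet a clear and cogent showing (weight is at least 75): on (i) the weight is 95 less the opposing 19 gives net 76, ≥ 75, so (i) meets the standard; on (j) the weight is 92 less the opposing 10 gives net 82, which does reach 75, so (j) meets the standard.
  Stage III.1 carried; the burden shifts to the trustee.
At Stage III.2 the trustee must meet a more-likely-than-not showing (weight is at least 49): on (k) the weight is 54 less the opposing 8 gives net 46, which does not reach 49, so (k) does not meet the standard; on (l) the weight is 72 less the opposing 28 gives net 44, < 49, so (l) does not meet the standard.
  Stage III.2 not carried; the trustee fails its burden.
So the beneficiary prevails on this issue.
Per-issue: Issue I → beneficiary; Issue II → beneficiary; Issue III → beneficiary. The beneficiary must prevail on every issue; overall, the beneficiary prevails.

beneficiary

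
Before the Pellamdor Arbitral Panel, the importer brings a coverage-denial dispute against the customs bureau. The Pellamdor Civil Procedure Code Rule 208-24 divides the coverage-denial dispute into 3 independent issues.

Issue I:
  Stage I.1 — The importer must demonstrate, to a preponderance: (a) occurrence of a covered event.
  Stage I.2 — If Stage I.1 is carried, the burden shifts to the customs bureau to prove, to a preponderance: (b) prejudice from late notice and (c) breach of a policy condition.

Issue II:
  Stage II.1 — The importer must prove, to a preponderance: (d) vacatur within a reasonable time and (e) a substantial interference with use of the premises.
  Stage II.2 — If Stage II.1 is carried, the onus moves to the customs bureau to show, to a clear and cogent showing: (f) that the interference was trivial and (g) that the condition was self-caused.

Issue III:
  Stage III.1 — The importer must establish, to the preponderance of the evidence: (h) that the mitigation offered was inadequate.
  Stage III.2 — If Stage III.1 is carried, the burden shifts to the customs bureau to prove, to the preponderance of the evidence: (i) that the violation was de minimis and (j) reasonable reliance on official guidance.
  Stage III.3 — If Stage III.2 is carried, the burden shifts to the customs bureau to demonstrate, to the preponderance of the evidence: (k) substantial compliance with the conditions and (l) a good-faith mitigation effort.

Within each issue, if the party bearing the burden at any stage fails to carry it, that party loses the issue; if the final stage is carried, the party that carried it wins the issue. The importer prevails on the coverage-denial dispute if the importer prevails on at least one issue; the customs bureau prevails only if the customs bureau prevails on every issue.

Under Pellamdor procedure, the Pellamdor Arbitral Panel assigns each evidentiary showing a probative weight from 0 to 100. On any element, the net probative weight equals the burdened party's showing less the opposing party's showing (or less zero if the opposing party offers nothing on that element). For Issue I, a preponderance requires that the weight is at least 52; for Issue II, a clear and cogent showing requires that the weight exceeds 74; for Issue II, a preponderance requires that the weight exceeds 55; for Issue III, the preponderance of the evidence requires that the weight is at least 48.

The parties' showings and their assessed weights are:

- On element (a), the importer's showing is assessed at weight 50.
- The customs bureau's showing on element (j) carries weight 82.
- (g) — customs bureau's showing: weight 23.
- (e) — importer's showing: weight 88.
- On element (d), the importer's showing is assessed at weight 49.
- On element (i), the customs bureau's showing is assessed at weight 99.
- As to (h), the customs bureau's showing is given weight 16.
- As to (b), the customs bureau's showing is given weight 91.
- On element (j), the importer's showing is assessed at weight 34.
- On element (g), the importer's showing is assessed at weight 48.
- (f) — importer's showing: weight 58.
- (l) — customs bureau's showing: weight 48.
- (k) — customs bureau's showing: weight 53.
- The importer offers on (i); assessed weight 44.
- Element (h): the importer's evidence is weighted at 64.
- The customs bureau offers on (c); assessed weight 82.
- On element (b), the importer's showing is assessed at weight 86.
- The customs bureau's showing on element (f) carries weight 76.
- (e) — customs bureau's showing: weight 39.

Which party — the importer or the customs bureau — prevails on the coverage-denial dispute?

— Issue I —
Stage I.1 — burden on importer; standard: a preponderance (weight is at least 52).
    (a): 50 < 52 [not met]
  Stage I.1 not carried; the importer fails its burden.
The customs bureau prevails on this issue.
— Issue II —
Stage II.1 — burden on importer; standard: a preponderance (weight exceeds 55).
    (d): 49 ≤ 55 [not met]
    (e): 88 − 39 = 49 ≤ 55 [not met]
  Stage II.1 not carried; the importer fails its burden.
The customs bureau prevails on this issue.
— Issue III —
Stage III.1 (importer, the preponderance of the evidence, weight is at least 48): (h) net 64−16=48 ≥ 48 — meets.
  All elements met. The burden passes to the customs bureau.
Stage III.2 (customs bureau, the preponderance of the evidence, weight is at least 48): (i) net 99−44=55 ≥ 48 — meets; (j) net 82−34=48 ≥ 48 — meets.
  Stage III.2 is satisfied; the customs bureau continues to bear the burden.
Stage III.3 (customs bureau, the preponderance of the evidence, weight is at least 48): (k) 53 ≥ 48 — meets; (l) 48 ≥ 48 — meets.
  The customs bureau carries the last stage.
With every stage satisfied, the customs bureau prevails on this issue.
Per-issue: Issue I → customs bureau; Issue II → customs bureau; Issue III → customs bureau. The importer must prevail on at least one issue; overall, the customs bureau prevails.

customs bureau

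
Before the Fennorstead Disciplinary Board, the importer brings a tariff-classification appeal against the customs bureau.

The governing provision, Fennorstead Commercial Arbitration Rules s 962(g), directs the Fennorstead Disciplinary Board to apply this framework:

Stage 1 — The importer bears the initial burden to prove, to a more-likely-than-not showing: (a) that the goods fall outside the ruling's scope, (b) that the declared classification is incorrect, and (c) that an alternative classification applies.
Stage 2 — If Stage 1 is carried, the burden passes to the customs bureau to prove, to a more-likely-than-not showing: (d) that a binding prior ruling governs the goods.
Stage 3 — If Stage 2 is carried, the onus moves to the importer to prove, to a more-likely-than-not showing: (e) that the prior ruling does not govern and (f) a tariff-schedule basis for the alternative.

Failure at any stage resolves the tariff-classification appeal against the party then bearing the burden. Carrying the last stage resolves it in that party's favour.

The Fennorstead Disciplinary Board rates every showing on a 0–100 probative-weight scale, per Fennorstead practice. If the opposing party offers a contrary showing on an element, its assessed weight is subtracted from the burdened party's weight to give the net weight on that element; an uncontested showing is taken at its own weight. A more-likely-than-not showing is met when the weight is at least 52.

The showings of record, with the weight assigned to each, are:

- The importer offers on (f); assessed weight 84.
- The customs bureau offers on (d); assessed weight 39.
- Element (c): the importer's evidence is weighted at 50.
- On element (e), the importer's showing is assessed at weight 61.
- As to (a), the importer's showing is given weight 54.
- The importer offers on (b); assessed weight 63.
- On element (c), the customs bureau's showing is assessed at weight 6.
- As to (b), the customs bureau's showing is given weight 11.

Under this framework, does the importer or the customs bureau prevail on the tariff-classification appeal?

Stage 1 (importer, a more-likely-than-not showing, weight is at least 52): (a) 54 ≥ 52 — meets; (b) net 63−11=52 ≥ 52 — meets; (c) net 50−6=44 < 52 — fails.
  Not every element is met, so the importer fails to carry Stage 1.
So the customs bureau prevails.

customs bureau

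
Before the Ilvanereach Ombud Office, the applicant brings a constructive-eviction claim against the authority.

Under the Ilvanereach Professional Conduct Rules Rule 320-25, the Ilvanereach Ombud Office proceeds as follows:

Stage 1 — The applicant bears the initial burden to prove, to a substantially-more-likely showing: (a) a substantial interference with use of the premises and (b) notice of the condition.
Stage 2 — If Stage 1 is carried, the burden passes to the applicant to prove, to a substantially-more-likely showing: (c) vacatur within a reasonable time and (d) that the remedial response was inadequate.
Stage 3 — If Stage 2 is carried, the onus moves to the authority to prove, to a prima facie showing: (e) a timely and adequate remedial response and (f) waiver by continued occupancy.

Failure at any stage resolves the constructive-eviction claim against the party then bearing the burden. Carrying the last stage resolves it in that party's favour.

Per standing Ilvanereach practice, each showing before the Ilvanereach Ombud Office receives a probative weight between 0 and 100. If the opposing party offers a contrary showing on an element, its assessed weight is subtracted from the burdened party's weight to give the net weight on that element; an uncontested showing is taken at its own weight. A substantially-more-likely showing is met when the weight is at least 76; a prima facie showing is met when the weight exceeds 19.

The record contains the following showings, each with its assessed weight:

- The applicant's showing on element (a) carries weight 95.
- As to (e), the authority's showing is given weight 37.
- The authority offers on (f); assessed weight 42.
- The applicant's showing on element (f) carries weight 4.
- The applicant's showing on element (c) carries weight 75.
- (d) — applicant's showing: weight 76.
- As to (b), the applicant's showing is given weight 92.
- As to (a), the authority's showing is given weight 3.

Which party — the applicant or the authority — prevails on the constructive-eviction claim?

authority

Stage 1 (applicant, a substantially-more-likely showing, weight is at least 76): (a) net 95−3=92 ≥ 76 — meets; (b) 92 ≥ 76 — meets.
  Stage 1 carried; the burden remains with the applicant.
Stage 2 (applicant, a substantially-more-likely showing, weight is at least 76): (c) 75 < 76 — fails; (d) 76 ≥ 76 — meets.
  The applicant does not carry Stage 2.
The analysis ends at Stage 2; the authority prevails.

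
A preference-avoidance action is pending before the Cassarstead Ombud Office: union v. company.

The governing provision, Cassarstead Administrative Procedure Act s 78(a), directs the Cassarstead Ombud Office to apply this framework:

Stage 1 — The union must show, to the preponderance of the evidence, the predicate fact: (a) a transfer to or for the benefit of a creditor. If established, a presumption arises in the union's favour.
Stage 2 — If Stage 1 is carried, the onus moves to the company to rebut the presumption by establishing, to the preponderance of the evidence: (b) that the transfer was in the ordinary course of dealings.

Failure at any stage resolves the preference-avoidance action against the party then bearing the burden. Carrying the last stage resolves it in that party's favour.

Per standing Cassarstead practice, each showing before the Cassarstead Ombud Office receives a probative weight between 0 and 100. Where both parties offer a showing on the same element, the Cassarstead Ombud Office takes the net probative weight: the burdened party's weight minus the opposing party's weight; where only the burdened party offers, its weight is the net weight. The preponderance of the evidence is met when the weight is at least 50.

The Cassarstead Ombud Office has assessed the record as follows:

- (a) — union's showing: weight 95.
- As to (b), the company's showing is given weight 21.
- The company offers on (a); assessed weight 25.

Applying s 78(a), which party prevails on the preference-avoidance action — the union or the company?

union

Stage 1 (union, the preponderance of the evidence, weight is at least 50): (a) net 95−25=70 ≥ 50 — meets.
  The union carries Stage 1; the company now bears the burden.
Stage 2 (company, the preponderance of the evidence, weight is at least 50): (b) 21 < 50 — fails.
  Not every element is met, so the company fails to carry Stage 2.
The analysis ends at Stage 2; the union prevails.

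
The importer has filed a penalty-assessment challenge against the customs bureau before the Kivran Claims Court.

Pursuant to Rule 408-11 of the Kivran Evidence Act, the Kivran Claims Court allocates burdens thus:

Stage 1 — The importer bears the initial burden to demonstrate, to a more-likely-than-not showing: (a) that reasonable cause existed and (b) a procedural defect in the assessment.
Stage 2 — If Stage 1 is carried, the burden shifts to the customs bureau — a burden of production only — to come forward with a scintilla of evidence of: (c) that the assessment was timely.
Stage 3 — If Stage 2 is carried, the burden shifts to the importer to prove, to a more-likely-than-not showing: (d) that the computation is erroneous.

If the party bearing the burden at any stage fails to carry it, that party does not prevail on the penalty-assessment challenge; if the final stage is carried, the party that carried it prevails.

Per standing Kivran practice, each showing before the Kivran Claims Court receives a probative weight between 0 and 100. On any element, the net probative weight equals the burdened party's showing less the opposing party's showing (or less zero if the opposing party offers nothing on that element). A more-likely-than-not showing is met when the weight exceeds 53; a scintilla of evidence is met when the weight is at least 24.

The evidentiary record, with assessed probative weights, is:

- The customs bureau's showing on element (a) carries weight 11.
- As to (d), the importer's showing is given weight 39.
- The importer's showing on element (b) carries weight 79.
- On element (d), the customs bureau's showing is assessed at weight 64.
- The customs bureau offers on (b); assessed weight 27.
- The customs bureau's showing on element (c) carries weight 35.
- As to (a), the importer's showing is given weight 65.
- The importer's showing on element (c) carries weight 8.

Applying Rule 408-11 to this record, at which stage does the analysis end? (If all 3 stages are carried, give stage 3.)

stage 1

Stage 1 (importer, a more-likely-than-not showing, weight exceeds 53): (a) net 65−11=54 > 53 — meets; (b) net 79−27=52 ≤ 53 — fails.
  Not every element is met, so the importer fails to carry Stage 1.
The analysis ends at Stage 1; the customs bureau prevails.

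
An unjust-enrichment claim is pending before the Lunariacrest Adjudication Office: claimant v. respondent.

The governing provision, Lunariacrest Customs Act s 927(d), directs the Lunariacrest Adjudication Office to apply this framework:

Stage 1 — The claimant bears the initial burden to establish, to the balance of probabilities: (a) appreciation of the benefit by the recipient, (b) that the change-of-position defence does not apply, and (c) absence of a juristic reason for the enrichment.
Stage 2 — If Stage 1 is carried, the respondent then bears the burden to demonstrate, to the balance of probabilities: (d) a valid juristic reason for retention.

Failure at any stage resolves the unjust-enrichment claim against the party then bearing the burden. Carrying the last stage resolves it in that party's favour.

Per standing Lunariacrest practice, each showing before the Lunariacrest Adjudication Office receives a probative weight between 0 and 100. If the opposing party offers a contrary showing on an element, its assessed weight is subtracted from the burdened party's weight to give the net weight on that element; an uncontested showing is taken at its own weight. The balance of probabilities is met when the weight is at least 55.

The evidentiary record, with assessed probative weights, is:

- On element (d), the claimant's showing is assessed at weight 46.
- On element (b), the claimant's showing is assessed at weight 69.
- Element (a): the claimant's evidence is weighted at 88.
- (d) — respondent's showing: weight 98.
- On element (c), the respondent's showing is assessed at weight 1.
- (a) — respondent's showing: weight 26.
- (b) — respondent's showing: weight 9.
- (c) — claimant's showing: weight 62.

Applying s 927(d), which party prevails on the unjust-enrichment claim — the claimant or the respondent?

Stage 1 — burden on claimant; standard: the balance of probabilities (weight is at least 55).
    (a): 88 − 26 = 62 ≥ 55 [met]
    (b): 69 − 9 = 60 ≥ 55 [met]
    (c): 62 − 1 = 61 ≥ 55 [met]
  The claimant carries Stage 1; the respondent now bears the burden.
Stage 2 — burden on respondent; standard: the balance of probabilities (weight is at least 55).
    (d): 98 − 46 = 52 < 55 [not met]
  The respondent does not carry Stage 2.
The analysis ends at Stage 2; the claimant prevails.

claimant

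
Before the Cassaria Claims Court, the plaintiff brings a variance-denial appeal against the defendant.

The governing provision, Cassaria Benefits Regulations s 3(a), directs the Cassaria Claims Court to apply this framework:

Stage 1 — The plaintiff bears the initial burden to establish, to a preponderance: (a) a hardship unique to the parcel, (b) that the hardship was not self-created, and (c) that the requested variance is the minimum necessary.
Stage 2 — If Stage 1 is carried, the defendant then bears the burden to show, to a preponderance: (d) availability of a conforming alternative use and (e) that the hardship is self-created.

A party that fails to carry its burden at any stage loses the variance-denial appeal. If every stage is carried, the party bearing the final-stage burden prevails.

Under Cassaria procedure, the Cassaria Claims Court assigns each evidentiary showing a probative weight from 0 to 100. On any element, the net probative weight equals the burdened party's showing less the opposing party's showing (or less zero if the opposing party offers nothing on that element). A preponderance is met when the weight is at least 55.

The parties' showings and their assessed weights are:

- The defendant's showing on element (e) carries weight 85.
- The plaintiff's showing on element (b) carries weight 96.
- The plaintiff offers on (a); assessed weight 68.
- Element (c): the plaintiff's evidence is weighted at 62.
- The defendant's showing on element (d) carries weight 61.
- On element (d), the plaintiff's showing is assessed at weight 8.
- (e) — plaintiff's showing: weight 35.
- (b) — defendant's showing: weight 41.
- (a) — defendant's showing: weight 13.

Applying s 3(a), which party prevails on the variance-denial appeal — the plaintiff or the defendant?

Stage 1 — burden on plaintiff; standard: a preponderance (weight is at least 55).
    (a): 68 − 13 = 55 ≥ 55 [met]
    (b): 96 − 41 = 55 ≥ 55 [met]
    (c): 62 ≥ 55 [met]
  Stage 1 is satisfied; the onus moves to the defendant.
Stage 2 — burden on defendant; standard: a preponderance (weight is at least 55).
    (d): 61 − 8 = 53 < 55 [not met]
    (e): 85 − 35 = 50 < 55 [not met]
  Stage 2 not carried; the defendant fails its burden.
So the plaintiff prevails.

plaintiff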